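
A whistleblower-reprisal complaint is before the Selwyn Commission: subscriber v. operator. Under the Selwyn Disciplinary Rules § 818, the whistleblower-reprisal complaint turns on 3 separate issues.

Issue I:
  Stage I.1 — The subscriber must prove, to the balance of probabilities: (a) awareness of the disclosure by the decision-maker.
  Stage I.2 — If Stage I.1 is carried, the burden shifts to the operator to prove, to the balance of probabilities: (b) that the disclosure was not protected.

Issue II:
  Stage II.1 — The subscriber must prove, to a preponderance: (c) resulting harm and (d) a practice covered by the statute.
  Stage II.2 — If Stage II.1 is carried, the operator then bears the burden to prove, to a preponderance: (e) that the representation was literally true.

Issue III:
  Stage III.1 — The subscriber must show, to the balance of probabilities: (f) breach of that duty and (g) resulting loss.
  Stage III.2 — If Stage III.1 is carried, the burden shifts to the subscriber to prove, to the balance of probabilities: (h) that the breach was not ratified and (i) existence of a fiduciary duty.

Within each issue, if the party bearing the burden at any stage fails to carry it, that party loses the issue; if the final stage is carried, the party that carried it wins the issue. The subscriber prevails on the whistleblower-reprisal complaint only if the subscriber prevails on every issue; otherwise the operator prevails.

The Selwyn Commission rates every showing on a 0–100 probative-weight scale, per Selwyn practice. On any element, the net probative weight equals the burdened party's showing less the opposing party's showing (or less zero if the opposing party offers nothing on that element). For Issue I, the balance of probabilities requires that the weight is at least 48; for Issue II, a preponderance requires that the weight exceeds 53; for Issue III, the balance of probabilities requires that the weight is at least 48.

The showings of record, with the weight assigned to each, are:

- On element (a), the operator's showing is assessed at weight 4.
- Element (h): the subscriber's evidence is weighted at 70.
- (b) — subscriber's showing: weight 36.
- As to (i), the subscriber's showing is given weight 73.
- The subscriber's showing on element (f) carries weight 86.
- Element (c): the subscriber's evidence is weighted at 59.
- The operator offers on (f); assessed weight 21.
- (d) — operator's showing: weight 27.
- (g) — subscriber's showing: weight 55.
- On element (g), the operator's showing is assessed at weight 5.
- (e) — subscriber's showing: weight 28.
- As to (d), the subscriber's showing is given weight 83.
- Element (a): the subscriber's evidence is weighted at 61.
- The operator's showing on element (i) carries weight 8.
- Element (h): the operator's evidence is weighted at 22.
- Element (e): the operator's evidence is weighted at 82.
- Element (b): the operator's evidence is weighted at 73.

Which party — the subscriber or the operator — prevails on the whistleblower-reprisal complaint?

— Issue I —
At Stage I.1 the subscriber must meet the balance of probabilities (weight is at least 48): on (a) the weight is 61 less the opposing 4 gives net 57, ≥ 48, so (a) meets the standard.
  Stage I.1 is satisfied; the onus moves to the operator.
At Stage I.2 the operator must meet the balance of probabilities (weight is at least 48): on (b) the weight is 73 less the opposing 36 gives net 37, which does not reach 48, so (b) does not meet the standard.
  Stage I.2 not carried; the operator fails its burden.
The analysis ends at Stage I.2; the subscriber prevails on this issue.
— Issue II —
At Stage II.1 the subscriber must meet a preponderance (weight exceeds 53): on (c) the weight is 59, which does exceed 53, so (c) meets the standard; on (d) the weight is 83 less the opposing 27 gives net 56, which does exceed 53, so (d) meets the standard.
  The subscriber carries Stage II.1; the operator now bears the burden.
At Stage II.2 the operator must meet a preponderance (weight exceeds 53): on (e) the weight is 82 less the opposing 28 gives net 54, > 53, so (e) meets the standard.
  The operator carries the last stage.
All stages carried — the operator prevails on this issue.
— Issue III —
Stage III.1 — burden on subscriber; standard: the balance of probabilities (weight is at least 48).
    (f): 86 − 21 = 65 ≥ 48 [met]
    (g): 55 − 5 = 50 ≥ 48 [met]
  Stage III.1 carried; the burden remains with the subscriber.
Stage III.2 — burden on subscriber; standard: the balance of probabilities (weight is at least 48).
    (h): 70 − 22 = 48 ≥ 48 [met]
    (i): 73 − 8 = 65 ≥ 48 [met]
  The subscriber carries the last stage.
Every stage carried; the subscriber prevails on this issue.
Per-issue: Issue I → subscriber; Issue II → operator; Issue III → subscriber. The subscriber must prevail on every issue; overall, the operator prevails.

operator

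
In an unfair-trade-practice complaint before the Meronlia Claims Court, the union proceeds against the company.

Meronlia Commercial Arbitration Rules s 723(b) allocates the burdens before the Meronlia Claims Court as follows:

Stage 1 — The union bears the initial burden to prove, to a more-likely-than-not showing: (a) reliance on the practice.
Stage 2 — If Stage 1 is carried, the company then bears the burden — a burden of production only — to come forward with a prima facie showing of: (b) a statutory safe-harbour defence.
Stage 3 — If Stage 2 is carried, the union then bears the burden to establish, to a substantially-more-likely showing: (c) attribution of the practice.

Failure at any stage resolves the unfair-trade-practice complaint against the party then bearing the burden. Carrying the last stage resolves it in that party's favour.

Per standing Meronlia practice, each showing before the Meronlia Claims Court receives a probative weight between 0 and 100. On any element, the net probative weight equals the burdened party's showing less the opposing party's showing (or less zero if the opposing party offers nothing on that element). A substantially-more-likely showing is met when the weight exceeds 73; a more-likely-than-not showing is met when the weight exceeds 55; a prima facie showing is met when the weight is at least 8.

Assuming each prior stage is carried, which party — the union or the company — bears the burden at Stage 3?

Stage 3's rule assigns the burden to the union (to a substantially-more-likely showing).

union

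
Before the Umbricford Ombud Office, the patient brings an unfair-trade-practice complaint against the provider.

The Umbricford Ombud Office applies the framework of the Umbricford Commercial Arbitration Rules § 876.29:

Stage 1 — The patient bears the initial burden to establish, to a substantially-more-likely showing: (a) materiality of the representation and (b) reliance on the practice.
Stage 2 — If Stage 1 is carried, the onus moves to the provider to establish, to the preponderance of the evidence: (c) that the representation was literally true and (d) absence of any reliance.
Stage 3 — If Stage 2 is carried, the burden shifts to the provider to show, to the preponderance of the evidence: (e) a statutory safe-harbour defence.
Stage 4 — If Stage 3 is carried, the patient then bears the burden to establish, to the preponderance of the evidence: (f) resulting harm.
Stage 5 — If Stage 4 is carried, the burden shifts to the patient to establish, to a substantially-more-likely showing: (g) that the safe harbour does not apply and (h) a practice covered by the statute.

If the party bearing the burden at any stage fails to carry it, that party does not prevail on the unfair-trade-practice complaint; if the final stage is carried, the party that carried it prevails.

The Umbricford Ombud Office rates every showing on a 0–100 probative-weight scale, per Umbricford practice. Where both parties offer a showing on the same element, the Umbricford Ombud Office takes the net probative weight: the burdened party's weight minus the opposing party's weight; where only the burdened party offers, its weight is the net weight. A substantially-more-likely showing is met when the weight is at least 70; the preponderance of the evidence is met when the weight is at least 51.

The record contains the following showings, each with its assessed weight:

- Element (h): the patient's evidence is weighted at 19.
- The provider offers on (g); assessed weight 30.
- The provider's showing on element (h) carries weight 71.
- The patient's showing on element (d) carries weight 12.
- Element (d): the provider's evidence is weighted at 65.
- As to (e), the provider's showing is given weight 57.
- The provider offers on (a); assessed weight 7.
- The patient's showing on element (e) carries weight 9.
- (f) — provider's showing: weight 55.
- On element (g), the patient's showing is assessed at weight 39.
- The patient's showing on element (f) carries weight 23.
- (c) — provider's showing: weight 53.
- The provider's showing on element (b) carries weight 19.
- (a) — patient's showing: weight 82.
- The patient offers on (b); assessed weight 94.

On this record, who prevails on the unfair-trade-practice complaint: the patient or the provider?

patient

At Stage 1 the patient must meet a substantially-more-likely showing (weight is at least 70): on (a) the weight is 82 less the opposing 7 gives net 75, ≥ 70, so (a) meets the standard; on (b) the weight is 94 less the opposing 19 gives net 75, ≥ 70, so (b) meets the standard.
  Stage 1 carried; the burden shifts to the provider.
At Stage 2 the provider must meet the preponderance of the evidence (weight is at least 51): on (c) the weight is 53, which does reach 51, so (c) meets the standard; on (d) the weight is 65 less the opposing 12 gives net 53, ≥ 51, so (d) meets the standard.
  All elements met. The provider retains the burden for Stage 3.
At Stage 3 the provider must meet the preponderance of the evidence (weight is at least 51): on (e) the weight is 57 less the opposing 9 gives net 48, which does not reach 51, so (e) does not meet the standard.
  Not every element is met, so the provider fails to carry Stage 3.
The patient prevails.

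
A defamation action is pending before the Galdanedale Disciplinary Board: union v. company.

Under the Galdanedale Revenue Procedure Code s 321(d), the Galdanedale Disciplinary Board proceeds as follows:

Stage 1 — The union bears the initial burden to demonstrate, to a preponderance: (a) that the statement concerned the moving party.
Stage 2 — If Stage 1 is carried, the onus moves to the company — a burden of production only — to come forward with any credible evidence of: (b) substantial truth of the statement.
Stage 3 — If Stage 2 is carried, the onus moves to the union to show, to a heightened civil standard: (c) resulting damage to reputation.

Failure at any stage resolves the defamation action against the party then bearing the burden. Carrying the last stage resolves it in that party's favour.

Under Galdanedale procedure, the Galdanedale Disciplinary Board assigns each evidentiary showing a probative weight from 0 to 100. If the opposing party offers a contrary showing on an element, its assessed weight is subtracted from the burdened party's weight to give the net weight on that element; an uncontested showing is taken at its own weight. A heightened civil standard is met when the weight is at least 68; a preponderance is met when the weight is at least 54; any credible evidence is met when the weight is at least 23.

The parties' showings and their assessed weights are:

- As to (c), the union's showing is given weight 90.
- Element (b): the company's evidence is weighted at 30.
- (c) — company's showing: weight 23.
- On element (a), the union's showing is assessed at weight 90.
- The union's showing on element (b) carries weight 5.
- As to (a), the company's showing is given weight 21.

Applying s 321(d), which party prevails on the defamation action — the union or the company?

At Stage 1 the union must meet a preponderance (weight is at least 54): on (a) the weight is 90 less the opposing 21 gives net 69, which does reach 54, so (a) meets the standard.
  The union carries Stage 1; the company now bears the burden.
At Stage 2 the company must meet any credible evidence (weight is at least 23): on (b) the weight is 30 less the opposing 5 gives net 25, ≥ 23, so (b) meets the standard.
  Stage 2 carried; the burden shifts to the union.
At Stage 3 the union must meet a heightened civil standard (weight is at least 68): on (c) the weight is 90 less the opposing 23 gives net 67, < 68, so (c) does not meet the standard.
  The union does not carry Stage 3.
The company prevails.

company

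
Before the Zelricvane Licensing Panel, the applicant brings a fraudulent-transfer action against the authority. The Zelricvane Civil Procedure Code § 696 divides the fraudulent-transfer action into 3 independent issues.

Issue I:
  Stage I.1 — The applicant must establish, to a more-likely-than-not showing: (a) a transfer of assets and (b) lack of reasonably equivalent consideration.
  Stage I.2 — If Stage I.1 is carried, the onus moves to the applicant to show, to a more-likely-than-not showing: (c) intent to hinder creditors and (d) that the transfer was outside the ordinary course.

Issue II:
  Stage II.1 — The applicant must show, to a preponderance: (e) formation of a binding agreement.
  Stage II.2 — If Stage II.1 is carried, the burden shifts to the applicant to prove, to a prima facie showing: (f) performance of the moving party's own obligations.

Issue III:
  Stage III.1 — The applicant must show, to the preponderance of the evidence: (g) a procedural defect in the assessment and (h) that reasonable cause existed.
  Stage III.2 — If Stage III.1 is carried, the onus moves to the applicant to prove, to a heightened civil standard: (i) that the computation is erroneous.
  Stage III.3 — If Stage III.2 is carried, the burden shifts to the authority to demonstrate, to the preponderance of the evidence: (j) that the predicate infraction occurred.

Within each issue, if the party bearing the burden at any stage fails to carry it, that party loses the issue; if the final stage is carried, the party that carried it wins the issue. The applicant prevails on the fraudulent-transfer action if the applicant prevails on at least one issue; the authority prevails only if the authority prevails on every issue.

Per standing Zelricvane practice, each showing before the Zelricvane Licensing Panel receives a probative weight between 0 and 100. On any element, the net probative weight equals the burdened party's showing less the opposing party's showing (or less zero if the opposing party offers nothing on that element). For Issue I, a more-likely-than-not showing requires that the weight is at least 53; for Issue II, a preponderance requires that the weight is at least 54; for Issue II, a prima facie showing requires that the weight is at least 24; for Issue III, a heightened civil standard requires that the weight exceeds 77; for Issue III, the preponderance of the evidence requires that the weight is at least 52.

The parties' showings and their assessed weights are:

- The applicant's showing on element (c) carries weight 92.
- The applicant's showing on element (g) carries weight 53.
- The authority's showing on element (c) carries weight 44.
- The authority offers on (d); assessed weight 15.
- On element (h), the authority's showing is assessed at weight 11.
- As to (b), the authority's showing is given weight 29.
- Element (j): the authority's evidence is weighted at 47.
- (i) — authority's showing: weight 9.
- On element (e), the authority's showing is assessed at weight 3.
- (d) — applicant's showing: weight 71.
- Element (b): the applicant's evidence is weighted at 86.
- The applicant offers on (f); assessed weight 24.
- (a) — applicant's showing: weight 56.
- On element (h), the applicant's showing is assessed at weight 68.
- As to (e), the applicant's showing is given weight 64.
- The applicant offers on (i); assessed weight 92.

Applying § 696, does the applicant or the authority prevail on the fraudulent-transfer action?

applicant

— Issue I —
At Stage I.1 the applicant must meet a more-likely-than-not showing (weight is at least 53): on (a) the weight is 56, ≥ 53, so (a) meets the standard; on (b) the weight is 86 less the opposing 29 gives net 57, which does reach 53, so (b) meets the standard.
  All elements met. The applicant retains the burden for Stage I.2.
At Stage I.2 the applicant must meet a more-likely-than-not showing (weight is at least 53): on (c) the weight is 92 less the opposing 44 gives net 48, < 53, so (c) does not meet the standard; on (d) the weight is 71 less the opposing 15 gives net 56, which does reach 53, so (d) meets the standard.
  The applicant does not carry Stage I.2.
So the authority prevails on this issue.
— Issue II —
Stage II.1 (applicant, a preponderance, weight is at least 54): (e) net 64−3=61 ≥ 54 — meets.
  Stage II.1 is satisfied; the applicant continues to bear the burden.
Stage II.2 (applicant, a prima facie showing, weight is at least 24): (f) 24 ≥ 24 — meets.
  All elements met at the final stage.
All stages carried — the applicant prevails on this issue.
— Issue III —
Stage III.1 (applicant, the preponderance of the evidence, weight is at least 52): (g) 53 ≥ 52 — meets; (h) net 68−11=57 ≥ 52 — meets.
  Stage III.1 is satisfied; the applicant continues to bear the burden.
Stage III.2 (applicant, a heightened civil standard, weight exceeds 77): (i) net 92−9=83 > 77 — meets.
  The applicant carries Stage III.2; the authority now bears the burden.
Stage III.3 (authority, the preponderance of the evidence, weight is at least 52): (j) 47 < 52 — fails.
  Not every element is met, so the authority fails to carry Stage III.3.
The applicant prevails on this issue.
Per-issue: Issue I → authority; Issue II → applicant; Issue III → applicant. The applicant must prevail on at least one issue; overall, the applicant prevails.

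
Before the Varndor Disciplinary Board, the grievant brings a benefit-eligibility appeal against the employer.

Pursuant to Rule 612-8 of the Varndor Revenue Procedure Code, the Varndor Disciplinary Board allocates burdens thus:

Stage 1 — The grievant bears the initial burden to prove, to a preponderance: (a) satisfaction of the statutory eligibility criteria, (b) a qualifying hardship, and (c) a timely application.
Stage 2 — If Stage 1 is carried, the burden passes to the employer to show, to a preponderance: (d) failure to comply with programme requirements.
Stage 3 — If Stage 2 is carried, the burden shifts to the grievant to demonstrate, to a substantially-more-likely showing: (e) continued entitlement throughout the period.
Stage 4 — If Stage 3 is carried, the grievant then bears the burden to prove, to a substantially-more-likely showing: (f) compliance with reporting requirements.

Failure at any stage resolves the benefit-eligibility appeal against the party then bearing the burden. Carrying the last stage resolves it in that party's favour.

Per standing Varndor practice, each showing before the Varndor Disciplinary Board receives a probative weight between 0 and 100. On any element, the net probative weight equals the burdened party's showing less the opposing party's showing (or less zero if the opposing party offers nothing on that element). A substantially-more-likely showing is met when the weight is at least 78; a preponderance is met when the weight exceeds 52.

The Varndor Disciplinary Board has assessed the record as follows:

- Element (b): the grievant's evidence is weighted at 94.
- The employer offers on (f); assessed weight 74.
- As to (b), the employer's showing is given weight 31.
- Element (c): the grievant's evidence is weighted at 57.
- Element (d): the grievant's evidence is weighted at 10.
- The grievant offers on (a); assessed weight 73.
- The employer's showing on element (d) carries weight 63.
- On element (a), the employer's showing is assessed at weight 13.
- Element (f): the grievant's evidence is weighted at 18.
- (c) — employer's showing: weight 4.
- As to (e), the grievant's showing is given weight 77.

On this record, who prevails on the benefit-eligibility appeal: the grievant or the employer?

At Stage 1 the grievant must meet a preponderance (weight exceeds 52): on (a) the weight is 73 less the opposing 13 gives net 60, which does exceed 52, so (a) meets the standard; on (b) the weight is 94 less the opposing 31 gives net 63, > 52, so (b) meets the standard; on (c) the weight is 57 less the opposing 4 gives net 53, > 52, so (c) meets the standard.
  The grievant carries Stage 1; the employer now bears the burden.
At Stage 2 the employer must meet a preponderance (weight exceeds 52): on (d) the weight is 63 less the opposing 10 gives net 53, > 52, so (d) meets the standard.
  Stage 2 carried; the burden shifts to the grievant.
At Stage 3 the grievant must meet a substantially-more-likely showing (weight is at least 78): on (e) the weight is 77, which does not reach 78, so (e) does not meet the standard.
  Stage 3 not carried; the grievant fails its burden.
So the employer prevails.

employer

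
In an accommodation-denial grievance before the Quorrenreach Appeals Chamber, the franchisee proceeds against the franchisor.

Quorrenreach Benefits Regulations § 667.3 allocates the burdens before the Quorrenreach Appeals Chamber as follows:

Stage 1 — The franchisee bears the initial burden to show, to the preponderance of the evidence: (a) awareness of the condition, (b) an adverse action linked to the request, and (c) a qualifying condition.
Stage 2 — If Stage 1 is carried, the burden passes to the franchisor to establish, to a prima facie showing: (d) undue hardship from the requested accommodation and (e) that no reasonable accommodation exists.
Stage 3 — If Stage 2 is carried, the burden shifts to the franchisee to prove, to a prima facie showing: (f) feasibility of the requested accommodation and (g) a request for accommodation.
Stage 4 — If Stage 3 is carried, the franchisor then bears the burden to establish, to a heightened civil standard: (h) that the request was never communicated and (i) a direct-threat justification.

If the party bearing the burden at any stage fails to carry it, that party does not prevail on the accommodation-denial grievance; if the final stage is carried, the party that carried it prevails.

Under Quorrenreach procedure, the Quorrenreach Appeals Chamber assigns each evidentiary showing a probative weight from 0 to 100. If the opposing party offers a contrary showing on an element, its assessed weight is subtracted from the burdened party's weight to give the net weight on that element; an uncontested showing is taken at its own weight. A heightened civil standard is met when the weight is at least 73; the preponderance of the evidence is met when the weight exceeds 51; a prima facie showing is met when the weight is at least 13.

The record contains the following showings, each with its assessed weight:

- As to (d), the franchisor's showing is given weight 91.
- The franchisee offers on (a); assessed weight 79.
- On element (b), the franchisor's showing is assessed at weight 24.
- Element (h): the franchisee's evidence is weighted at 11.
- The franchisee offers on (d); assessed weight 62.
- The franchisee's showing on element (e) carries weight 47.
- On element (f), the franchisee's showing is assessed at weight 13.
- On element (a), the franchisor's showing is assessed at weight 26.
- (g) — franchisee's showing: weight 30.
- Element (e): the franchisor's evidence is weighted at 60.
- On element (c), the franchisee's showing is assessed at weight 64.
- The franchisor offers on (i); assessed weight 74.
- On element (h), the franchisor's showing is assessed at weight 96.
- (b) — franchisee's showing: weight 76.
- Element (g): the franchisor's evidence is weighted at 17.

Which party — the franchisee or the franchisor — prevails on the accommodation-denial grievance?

franchisor

Stage 1 (franchisee, the preponderance of the evidence, weight exceeds 51): (a) net 79−26=53 > 51 — meets; (b) net 76−24=52 > 51 — meets; (c) 64 > 51 — meets.
  Stage 1 carried; the burden shifts to the franchisor.
Stage 2 (franchisor, a prima facie showing, weight is at least 13): (d) net 91−62=29 ≥ 13 — meets; (e) net 60−47=13 ≥ 13 — meets.
  Stage 2 is satisfied; the onus moves to the franchisee.
Stage 3 (franchisee, a prima facie showing, weight is at least 13): (f) 13 ≥ 13 — meets; (g) net 30−17=13 ≥ 13 — meets.
  The franchisee carries Stage 3; the franchisor now bears the burden.
Stage 4 (franchisor, a heightened civil standard, weight is at least 73): (h) net 96−11=85 ≥ 73 — meets; (i) 74 ≥ 73 — meets.
  Stage 4 carried; the final stage is satisfied.
All stages carried — the franchisor prevails.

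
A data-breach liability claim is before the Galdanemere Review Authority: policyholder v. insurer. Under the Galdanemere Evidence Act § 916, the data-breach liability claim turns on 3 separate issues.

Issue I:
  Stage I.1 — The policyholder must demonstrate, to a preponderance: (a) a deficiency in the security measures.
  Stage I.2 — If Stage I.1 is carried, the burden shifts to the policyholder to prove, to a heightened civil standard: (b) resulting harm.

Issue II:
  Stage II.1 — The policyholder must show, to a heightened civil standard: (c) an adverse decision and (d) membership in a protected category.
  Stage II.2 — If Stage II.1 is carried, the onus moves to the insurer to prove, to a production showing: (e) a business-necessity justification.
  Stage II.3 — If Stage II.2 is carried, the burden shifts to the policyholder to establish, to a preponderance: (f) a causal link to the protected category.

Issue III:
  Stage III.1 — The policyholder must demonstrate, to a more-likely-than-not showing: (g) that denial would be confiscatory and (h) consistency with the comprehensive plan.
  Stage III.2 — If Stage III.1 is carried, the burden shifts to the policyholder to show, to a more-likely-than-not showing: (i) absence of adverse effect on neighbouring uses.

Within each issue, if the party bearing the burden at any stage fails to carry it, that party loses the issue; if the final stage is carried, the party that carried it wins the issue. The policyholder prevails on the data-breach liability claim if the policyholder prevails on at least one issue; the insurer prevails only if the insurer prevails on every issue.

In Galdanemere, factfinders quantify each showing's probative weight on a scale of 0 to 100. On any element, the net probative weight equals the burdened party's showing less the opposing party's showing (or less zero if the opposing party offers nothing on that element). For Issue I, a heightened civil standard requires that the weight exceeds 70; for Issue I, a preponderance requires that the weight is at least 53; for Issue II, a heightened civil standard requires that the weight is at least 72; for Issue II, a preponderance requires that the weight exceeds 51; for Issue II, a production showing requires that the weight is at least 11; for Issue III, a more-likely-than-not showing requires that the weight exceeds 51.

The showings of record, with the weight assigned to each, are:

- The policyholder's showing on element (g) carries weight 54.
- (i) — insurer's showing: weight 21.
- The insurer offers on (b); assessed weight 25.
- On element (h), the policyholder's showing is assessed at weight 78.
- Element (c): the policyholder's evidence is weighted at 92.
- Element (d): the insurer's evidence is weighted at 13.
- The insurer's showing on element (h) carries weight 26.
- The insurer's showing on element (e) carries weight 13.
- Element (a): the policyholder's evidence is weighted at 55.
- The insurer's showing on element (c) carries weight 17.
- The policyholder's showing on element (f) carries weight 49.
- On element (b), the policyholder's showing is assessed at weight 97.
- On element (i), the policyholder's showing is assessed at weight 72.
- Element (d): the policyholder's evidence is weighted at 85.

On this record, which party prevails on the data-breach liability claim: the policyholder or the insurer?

policyholder

— Issue I —
Stage I.1 — burden on policyholder; standard: a preponderance (weight is at least 53).
    (a): 55 ≥ 53 [met]
  All elements met. The policyholder retains the burden for Stage I.2.
Stage I.2 — burden on policyholder; standard: a heightened civil standard (weight exceeds 70).
    (b): 97 − 25 = 72 > 70 [met]
  The policyholder carries the last stage.
Every stage carried; the policyholder prevails on this issue.
— Issue II —
At Stage II.1 the policyholder must meet a heightened civil standard (weight is at least 72): on (c) the weight is 92 less the opposing 17 gives net 75, which does reach 72, so (c) meets the standard; on (d) the weight is 85 less the opposing 13 gives net 72, which does reach 72, so (d) meets the standard.
  Stage II.1 is satisfied; the onus moves to the insurer.
At Stage II.2 the insurer must meet a production showing (weight is at least 11): on (e) the weight is 13, ≥ 11, so (e) meets the standard.
  All elements met. The burden passes to the policyholder.
At Stage II.3 the policyholder must meet a preponderance (weight exceeds 51): on (f) the weight is 49, which does not exceed 51, so (f) does not meet the standard.
  Not every element is met, so the policyholder fails to carry Stage II.3.
The analysis ends at Stage II.3; the insurer prevails on this issue.
— Issue III —
Stage III.1 — burden on policyholder; standard: a more-likely-than-not showing (weight exceeds 51).
    (g): 54 > 51 [met]
    (h): 78 − 26 = 52 > 51 [met]
  Stage III.1 carried; the burden remains with the policyholder.
Stage III.2 — burden on policyholder; standard: a more-likely-than-not showing (weight exceeds 51).
    (i): 72 − 21 = 51 ≤ 51 [not met]
  The policyholder does not carry Stage III.2.
So the insurer prevails on this issue.
Per-issue: Issue I → policyholder; Issue II → insurer; Issue III → insurer. The policyholder must prevail on at least one issue; overall, the policyholder prevails.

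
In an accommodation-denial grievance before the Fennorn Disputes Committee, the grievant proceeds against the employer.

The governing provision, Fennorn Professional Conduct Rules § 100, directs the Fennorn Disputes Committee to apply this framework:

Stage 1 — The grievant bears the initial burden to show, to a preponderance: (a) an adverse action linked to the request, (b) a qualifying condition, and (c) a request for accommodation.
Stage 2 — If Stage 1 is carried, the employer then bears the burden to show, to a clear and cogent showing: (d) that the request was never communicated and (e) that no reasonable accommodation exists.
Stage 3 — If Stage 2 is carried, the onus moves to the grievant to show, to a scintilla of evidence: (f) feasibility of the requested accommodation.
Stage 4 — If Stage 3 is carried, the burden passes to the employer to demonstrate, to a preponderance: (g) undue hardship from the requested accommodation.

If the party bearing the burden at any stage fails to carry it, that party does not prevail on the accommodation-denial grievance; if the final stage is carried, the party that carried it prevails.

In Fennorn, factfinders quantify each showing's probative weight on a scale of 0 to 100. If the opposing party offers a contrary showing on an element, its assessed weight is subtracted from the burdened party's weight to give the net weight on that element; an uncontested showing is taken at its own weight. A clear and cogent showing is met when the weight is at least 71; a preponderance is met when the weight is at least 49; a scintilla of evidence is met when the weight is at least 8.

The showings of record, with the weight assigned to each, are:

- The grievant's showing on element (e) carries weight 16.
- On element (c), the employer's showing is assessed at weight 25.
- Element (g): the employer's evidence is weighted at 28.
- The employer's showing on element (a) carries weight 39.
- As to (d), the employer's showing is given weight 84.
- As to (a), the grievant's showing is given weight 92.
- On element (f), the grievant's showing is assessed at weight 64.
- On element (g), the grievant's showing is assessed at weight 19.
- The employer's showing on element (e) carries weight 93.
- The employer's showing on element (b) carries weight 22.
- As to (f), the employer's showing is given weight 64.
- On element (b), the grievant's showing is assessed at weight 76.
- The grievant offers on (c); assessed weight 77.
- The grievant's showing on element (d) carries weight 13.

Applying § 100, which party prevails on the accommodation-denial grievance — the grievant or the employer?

Stage 1 (grievant, a preponderance, weight is at least 49): (a) net 92−39=53 ≥ 49 — meets; (b) net 76−22=54 ≥ 49 — meets; (c) net 77−25=52 ≥ 49 — meets.
  The grievant carries Stage 1; the employer now bears the burden.
Stage 2 (employer, a clear and cogent showing, weight is at least 71): (d) net 84−13=71 ≥ 71 — meets; (e) net 93−16=77 ≥ 71 — meets.
  Stage 2 is satisfied; the onus moves to the grievant.
Stage 3 (grievant, a scintilla of evidence, weight is at least 8): (f) net 64−64=0 < 8 — fails.
  Not every element is met, so the grievant fails to carry Stage 3.
The employer prevails.

employer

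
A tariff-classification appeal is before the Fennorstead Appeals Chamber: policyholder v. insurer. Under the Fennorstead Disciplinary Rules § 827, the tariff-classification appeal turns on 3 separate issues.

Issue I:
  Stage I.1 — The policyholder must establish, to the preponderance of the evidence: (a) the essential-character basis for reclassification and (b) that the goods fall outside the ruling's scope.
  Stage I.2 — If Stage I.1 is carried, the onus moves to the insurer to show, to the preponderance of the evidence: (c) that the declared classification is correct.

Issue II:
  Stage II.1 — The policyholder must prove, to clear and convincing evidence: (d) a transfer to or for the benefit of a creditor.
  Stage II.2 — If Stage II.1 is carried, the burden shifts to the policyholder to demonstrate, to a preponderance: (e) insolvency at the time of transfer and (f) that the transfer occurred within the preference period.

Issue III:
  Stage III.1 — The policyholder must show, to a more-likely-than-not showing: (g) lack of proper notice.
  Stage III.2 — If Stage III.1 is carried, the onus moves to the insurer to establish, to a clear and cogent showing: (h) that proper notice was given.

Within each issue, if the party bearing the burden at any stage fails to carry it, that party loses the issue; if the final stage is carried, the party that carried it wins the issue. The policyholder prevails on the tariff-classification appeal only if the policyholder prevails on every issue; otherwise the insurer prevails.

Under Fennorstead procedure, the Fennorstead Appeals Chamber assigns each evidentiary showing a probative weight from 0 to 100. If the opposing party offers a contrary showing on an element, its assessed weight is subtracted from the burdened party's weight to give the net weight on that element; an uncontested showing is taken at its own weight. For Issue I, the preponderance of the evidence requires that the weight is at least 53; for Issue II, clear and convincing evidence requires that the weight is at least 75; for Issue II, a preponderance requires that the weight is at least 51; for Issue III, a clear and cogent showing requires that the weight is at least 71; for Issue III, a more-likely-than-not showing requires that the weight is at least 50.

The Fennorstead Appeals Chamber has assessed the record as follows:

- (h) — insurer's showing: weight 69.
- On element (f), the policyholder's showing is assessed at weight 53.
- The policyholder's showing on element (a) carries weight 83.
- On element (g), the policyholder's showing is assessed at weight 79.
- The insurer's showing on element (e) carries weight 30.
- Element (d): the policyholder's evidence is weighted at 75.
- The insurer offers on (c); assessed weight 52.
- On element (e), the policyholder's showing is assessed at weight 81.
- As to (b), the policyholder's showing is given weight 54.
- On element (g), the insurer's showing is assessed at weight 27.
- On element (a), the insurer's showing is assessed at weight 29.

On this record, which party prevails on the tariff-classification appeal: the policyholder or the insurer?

— Issue I —
At Stage I.1 the policyholder must meet the preponderance of the evidence (weight is at least 53): on (a) the weight is 83 less the opposing 29 gives net 54, ≥ 53, so (a) meets the standard; on (b) the weight is 54, ≥ 53, so (b) meets the standard.
  Stage I.1 is satisfied; the onus moves to the insurer.
At Stage I.2 the insurer must meet the preponderance of the evidence (weight is at least 53): on (c) the weight is 52, which does not reach 53, so (c) does not meet the standard.
  Not every element is met, so the insurer fails to carry Stage I.2.
So the policyholder prevails on this issue.
— Issue II —
Stage II.1 (policyholder, clear and convincing evidence, weight is at least 75): (d) 75 ≥ 75 — meets.
  All elements met. The policyholder retains the burden for Stage II.2.
Stage II.2 (policyholder, a preponderance, weight is at least 51): (e) net 81−30=51 ≥ 51 — meets; (f) 53 ≥ 51 — meets.
  All elements met at the final stage.
Every stage carried; the policyholder prevails on this issue.
— Issue III —
Stage III.1 (policyholder, a more-likely-than-not showing, weight is at least 50): (g) net 79−27=52 ≥ 50 — meets.
  All elements met. The burden passes to the insurer.
Stage III.2 (insurer, a clear and cogent showing, weight is at least 71): (h) 69 < 71 — fails.
  Stage III.2 not carried; the insurer fails its burden.
The policyholder prevails on this issue.
Per-issue: Issue I → policyholder; Issue II → policyholder; Issue III → policyholder. The policyholder must prevail on every issue; overall, the policyholder prevails.

policyholder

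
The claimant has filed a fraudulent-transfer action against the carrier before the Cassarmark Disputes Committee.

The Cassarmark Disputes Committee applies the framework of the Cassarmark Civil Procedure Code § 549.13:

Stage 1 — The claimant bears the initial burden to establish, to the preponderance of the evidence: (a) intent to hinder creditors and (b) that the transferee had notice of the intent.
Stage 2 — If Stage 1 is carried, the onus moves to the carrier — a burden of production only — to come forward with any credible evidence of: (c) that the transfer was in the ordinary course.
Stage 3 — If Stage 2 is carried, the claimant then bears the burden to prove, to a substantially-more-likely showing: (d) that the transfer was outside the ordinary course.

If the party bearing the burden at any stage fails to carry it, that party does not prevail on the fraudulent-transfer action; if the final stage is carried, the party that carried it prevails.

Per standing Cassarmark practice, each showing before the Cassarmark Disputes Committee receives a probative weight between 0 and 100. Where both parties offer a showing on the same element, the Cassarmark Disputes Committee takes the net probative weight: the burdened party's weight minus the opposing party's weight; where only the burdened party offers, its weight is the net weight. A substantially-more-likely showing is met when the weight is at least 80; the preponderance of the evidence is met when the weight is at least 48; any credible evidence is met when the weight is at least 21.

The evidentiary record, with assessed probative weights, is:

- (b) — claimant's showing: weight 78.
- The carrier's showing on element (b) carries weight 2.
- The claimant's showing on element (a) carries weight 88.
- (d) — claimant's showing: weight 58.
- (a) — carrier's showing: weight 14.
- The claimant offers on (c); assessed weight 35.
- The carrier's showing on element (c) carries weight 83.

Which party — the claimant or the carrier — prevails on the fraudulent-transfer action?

carrier

Stage 1 — burden on claimant; standard: the preponderance of the evidence (weight is at least 48).
    (a): 88 − 14 = 74 ≥ 48 [met]
    (b): 78 − 2 = 76 ≥ 48 [met]
  All elements met. The burden passes to the carrier.
Stage 2 — burden on carrier; standard: any credible evidence (weight is at least 21).
    (c): 83 − 35 = 48 ≥ 21 [met]
  The carrier carries Stage 2; the claimant now bears the burden.
Stage 3 — burden on claimant; standard: a substantially-more-likely showing (weight is at least 80).
    (d): 58 < 80 [not met]
  The claimant does not carry Stage 3.
So the carrier prevails.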